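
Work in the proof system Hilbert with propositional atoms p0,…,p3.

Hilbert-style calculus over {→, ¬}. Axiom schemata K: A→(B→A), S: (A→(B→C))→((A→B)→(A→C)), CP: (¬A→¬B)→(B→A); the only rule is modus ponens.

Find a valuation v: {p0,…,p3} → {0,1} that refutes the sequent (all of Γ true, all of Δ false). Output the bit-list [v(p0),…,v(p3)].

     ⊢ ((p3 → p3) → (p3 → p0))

Search for a countermodel by truth-table:
  v=0000: Γ:[] Δ:[((p3 → p3) → (p3 → p0))=T] refutes=False
  v=0001: Γ:[] Δ:[((p3 → p3) → (p3 → p0))=F] refutes=True  ← countermodel

Result: [0, 0, 0, 1]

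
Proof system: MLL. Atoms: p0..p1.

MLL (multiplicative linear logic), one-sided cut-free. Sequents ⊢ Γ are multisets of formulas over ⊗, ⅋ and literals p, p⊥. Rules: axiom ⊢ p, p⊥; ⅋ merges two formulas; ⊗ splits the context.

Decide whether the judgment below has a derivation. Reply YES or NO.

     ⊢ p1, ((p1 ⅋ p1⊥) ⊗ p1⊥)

Derivation (root first):
[⊗]  ⊢ p1, ((p1 ⅋ p1⊥) ⊗ p1⊥)
  [⅋]  ⊢ (p1 ⅋ p1⊥)
    [Ax]  ⊢ p1, p1⊥
  [Ax]  ⊢ p1, p1⊥

Result: YES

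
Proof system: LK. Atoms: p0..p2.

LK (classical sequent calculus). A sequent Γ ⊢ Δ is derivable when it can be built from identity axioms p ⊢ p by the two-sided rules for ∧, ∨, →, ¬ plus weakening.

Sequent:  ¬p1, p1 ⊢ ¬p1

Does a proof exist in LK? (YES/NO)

Derivation (root first):
[WL] ¬p1, p1 ⊢ ¬p1
  [¬R] ¬p1 ⊢ ¬p1
    [¬L] p1, ¬p1 ⊢ 
      [Ax] p1 ⊢ p1

Result: YES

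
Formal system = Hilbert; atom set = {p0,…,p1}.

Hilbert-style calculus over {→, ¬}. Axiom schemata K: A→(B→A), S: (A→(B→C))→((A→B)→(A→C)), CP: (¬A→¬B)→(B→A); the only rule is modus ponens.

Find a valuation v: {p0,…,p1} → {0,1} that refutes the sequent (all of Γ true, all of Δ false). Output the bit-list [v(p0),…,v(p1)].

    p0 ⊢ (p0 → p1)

Enumerate valuations to refute Γ ⊢ Δ:
  v=00: Γ:[p0=F] Δ:[(p0 → p1)=T] refutes=False
  v=01: Γ:[p0=F] Δ:[(p0 → p1)=T] refutes=False
  v=10: Γ:[p0=T] Δ:[(p0 → p1)=F] refutes=True  ← countermodel

Result: [1, 0]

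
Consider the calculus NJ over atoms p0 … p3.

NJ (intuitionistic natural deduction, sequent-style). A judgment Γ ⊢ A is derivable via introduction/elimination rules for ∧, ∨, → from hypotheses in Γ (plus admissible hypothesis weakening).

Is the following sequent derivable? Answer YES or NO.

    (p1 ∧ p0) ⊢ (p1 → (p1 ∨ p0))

Proof tree:
[Wk] (p1 ∧ p0) ⊢ (p1 → (p1 ∨ p0))
  [→I]  ⊢ (p1 → (p1 ∨ p0))
    [∨I₁] p1 ⊢ (p1 ∨ p0)
      [Ax] p1 ⊢ p1

Result: YES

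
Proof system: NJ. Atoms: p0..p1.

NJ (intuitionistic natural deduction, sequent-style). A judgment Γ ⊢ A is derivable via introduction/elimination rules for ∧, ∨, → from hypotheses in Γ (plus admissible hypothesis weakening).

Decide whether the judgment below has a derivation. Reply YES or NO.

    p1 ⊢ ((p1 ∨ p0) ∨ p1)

Derivation trace:
[∨I₁] p1 ⊢ ((p1 ∨ p0) ∨ p1)
  [∨I₁] p1 ⊢ (p1 ∨ p0)
    [Ax] p1 ⊢ p1

Result: YES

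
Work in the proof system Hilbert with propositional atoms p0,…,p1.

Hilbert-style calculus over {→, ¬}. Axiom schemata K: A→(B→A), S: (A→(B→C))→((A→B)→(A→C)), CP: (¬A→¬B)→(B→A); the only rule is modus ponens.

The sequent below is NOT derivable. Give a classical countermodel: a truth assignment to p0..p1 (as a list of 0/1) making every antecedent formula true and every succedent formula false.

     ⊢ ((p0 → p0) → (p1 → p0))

Search for a countermodel by truth-table:
  v=00: Γ:[] Δ:[((p0 → p0) → (p1 → p0))=T] refutes=False
  v=01: Γ:[] Δ:[((p0 → p0) → (p1 → p0))=F] refutes=True  ← countermodel

Result: [0, 1]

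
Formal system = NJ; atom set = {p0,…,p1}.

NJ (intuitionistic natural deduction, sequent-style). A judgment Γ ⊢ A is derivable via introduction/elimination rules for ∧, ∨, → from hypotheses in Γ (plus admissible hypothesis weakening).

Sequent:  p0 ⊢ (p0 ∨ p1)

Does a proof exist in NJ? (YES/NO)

Proof tree:
[∨I₁] p0 ⊢ (p0 ∨ p1)
  [→E] p0 ⊢ p0
    [→I]  ⊢ (p0 → p0)
      [Ax] p0 ⊢ p0
    [Ax] p0 ⊢ p0

Result: YES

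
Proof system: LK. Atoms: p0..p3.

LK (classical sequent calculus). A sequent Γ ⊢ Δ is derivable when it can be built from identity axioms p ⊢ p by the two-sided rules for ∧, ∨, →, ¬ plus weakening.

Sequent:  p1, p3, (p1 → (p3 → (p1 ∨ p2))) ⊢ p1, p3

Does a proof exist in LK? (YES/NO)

Derivation trace:
[→L] p1, p3, (p1 → (p3 → (p1 ∨ p2))) ⊢ p1, p3
  [Ax] p1 ⊢ p1
  [→L] p3, (p3 → (p1 ∨ p2)) ⊢ p1, p3
    [Ax] p3 ⊢ p3
    [∨L] p3, (p1 ∨ p2) ⊢ p1, p3
      [Ax] p1 ⊢ p1
      [WL] p3, p2 ⊢ p3
        [Ax] p3 ⊢ p3

Result: YES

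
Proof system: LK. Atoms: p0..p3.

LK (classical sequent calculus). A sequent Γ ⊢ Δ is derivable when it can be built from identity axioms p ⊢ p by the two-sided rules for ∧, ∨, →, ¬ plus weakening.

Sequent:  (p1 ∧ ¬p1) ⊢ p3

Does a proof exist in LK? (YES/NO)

Proof tree:
[WR] (p1 ∧ ¬p1) ⊢ p3
  [∧L] (p1 ∧ ¬p1) ⊢ 
    [¬L] p1, ¬p1 ⊢ 
      [Ax] p1 ⊢ p1

Result: YES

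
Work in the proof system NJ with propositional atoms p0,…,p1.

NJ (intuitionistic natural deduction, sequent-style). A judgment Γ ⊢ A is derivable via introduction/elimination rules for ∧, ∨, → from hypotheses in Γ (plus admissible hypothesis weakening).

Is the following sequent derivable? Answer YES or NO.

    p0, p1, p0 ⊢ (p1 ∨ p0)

Proof tree:
[∨I₂] p0, p1, p0 ⊢ (p1 ∨ p0)
  [Wk] p0, p1, p0 ⊢ p0
    [Wk] p0, p1 ⊢ p0
      [Ax] p0 ⊢ p0

Result: YES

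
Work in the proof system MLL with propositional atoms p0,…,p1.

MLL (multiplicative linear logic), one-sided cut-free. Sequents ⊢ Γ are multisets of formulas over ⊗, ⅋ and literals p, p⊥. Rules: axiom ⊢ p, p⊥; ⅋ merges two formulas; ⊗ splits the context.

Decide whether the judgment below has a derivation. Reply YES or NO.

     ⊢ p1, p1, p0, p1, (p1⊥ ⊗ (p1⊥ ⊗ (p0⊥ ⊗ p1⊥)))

Proof tree:
[⊗]  ⊢ p1, p1, p0, p1, (p1⊥ ⊗ (p1⊥ ⊗ (p0⊥ ⊗ p1⊥)))
  [Ax]  ⊢ p1, p1⊥
  [⊗]  ⊢ p1, p0, p1, (p1⊥ ⊗ (p0⊥ ⊗ p1⊥))
    [Ax]  ⊢ p1, p1⊥
    [⊗]  ⊢ p0, p1, (p0⊥ ⊗ p1⊥)
      [Ax]  ⊢ p0, p0⊥
      [Ax]  ⊢ p1, p1⊥

Result: YES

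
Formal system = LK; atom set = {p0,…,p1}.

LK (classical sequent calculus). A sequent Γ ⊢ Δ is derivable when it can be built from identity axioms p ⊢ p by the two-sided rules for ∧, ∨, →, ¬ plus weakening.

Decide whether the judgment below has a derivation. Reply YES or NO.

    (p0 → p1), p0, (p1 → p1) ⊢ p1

Derivation (root first):
[→L] (p0 → p1), p0, (p1 → p1) ⊢ p1
  [→L] p0, (p0 → p1) ⊢ p1
    [Ax] p0 ⊢ p0
    [Ax] p1 ⊢ p1
  [Ax] p1 ⊢ p1

Result: YES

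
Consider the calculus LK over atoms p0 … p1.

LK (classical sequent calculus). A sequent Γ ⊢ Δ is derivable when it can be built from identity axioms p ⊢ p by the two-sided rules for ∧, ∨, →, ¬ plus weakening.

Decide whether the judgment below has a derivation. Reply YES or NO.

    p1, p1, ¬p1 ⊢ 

Derivation (root first):
[¬L] p1, p1, ¬p1 ⊢ 
  [WL] p1, p1 ⊢ p1
    [Ax] p1 ⊢ p1

Result: YES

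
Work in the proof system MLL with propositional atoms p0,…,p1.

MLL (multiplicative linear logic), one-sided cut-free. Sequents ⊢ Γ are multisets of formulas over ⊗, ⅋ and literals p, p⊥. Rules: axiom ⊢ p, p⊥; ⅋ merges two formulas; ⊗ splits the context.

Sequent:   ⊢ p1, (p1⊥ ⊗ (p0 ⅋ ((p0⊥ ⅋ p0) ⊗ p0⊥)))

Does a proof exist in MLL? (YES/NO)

Derivation trace:
[⊗]  ⊢ p1, (p1⊥ ⊗ (p0 ⅋ ((p0⊥ ⅋ p0) ⊗ p0⊥)))
  [Ax]  ⊢ p1, p1⊥
  [⅋]  ⊢ (p0 ⅋ ((p0⊥ ⅋ p0) ⊗ p0⊥))
    [⊗]  ⊢ p0, ((p0⊥ ⅋ p0) ⊗ p0⊥)
      [⅋]  ⊢ (p0⊥ ⅋ p0)
        [Ax]  ⊢ p0, p0⊥
      [Ax]  ⊢ p0, p0⊥

Result: YES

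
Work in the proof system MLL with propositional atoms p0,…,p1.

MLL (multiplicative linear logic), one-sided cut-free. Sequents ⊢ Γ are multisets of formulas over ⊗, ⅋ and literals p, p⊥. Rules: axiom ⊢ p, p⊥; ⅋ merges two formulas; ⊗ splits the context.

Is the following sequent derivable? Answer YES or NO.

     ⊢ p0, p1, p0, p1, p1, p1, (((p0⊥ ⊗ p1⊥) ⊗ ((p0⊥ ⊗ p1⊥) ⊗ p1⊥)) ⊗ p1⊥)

Proof tree:
[⊗]  ⊢ p0, p1, p0, p1, p1, p1, (((p0⊥ ⊗ p1⊥) ⊗ ((p0⊥ ⊗ p1⊥) ⊗ p1⊥)) ⊗ p1⊥)
  [⊗]  ⊢ p0, p1, p0, p1, p1, ((p0⊥ ⊗ p1⊥) ⊗ ((p0⊥ ⊗ p1⊥) ⊗ p1⊥))
    [⊗]  ⊢ p0, p1, (p0⊥ ⊗ p1⊥)
      [Ax]  ⊢ p0, p0⊥
      [Ax]  ⊢ p1, p1⊥
    [⊗]  ⊢ p0, p1, p1, ((p0⊥ ⊗ p1⊥) ⊗ p1⊥)
      [⊗]  ⊢ p0, p1, (p0⊥ ⊗ p1⊥)
        [Ax]  ⊢ p0, p0⊥
        [Ax]  ⊢ p1, p1⊥
      [Ax]  ⊢ p1, p1⊥
  [Ax]  ⊢ p1, p1⊥

Result: YES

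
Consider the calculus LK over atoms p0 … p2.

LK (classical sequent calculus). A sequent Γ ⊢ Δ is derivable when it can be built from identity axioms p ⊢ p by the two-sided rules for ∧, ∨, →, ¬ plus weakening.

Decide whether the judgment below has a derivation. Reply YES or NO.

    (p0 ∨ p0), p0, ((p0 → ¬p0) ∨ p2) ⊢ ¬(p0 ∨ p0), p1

Enumerate valuations to refute Γ ⊢ Δ:
  v=000: Γ:[(p0 ∨ p0)=F, p0=F, ((p0 → ¬p0) ∨ p2)=T] Δ:[¬(p0 ∨ p0)=T, p1=F] refutes=False
  v=001: Γ:[(p0 ∨ p0)=F, p0=F, ((p0 → ¬p0) ∨ p2)=T] Δ:[¬(p0 ∨ p0)=T, p1=F] refutes=False
  v=010: Γ:[(p0 ∨ p0)=F, p0=F, ((p0 → ¬p0) ∨ p2)=T] Δ:[¬(p0 ∨ p0)=T, p1=T] refutes=False
  v=011: Γ:[(p0 ∨ p0)=F, p0=F, ((p0 → ¬p0) ∨ p2)=T] Δ:[¬(p0 ∨ p0)=T, p1=T] refutes=False
  v=100: Γ:[(p0 ∨ p0)=T, p0=T, ((p0 → ¬p0) ∨ p2)=F] Δ:[¬(p0 ∨ p0)=F, p1=F] refutes=False
  v=101: Γ:[(p0 ∨ p0)=T, p0=T, ((p0 → ¬p0) ∨ p2)=T] Δ:[¬(p0 ∨ p0)=F, p1=F] refutes=True  ← countermodel

Result: NO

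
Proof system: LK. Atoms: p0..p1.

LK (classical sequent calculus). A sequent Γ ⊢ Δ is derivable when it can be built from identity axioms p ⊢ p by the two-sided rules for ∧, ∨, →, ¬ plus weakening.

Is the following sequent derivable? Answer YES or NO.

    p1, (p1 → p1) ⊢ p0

Enumerate valuations to refute Γ ⊢ Δ:
  v=00: Γ:[p1=F, (p1 → p1)=T] Δ:[p0=F] refutes=False
  v=01: Γ:[p1=T, (p1 → p1)=T] Δ:[p0=F] refutes=True  ← countermodel

Result: NO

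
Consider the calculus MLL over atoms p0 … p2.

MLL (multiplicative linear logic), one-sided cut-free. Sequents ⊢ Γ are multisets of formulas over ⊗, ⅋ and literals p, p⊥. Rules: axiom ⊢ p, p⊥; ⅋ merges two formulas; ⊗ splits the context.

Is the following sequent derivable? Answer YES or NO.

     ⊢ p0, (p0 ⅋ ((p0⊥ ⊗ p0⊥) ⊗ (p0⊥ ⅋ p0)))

Proof tree:
[⅋]  ⊢ p0, (p0 ⅋ ((p0⊥ ⊗ p0⊥) ⊗ (p0⊥ ⅋ p0)))
  [⊗]  ⊢ p0, p0, ((p0⊥ ⊗ p0⊥) ⊗ (p0⊥ ⅋ p0))
    [⊗]  ⊢ p0, p0, (p0⊥ ⊗ p0⊥)
      [Ax]  ⊢ p0, p0⊥
      [Ax]  ⊢ p0, p0⊥
    [⅋]  ⊢ (p0⊥ ⅋ p0)
      [Ax]  ⊢ p0, p0⊥

Result: YES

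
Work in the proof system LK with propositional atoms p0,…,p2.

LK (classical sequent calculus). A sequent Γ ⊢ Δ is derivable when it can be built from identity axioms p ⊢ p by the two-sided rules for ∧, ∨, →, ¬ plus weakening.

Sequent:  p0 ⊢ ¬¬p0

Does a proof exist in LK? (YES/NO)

Derivation trace:
[¬R] p0 ⊢ ¬¬p0
  [¬L] p0, ¬p0 ⊢ 
    [Ax] p0 ⊢ p0

Result: YES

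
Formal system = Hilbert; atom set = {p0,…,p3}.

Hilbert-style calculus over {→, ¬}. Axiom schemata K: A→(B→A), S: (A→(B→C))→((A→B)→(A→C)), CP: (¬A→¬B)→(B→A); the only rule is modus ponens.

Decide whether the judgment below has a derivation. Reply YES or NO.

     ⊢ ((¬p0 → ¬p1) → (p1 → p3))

Truth-table refutation:
  v=0000: Γ:[] Δ:[((¬p0 → ¬p1) → (p1 → p3))=T] refutes=False
  v=0001: Γ:[] Δ:[((¬p0 → ¬p1) → (p1 → p3))=T] refutes=False
  v=0010: Γ:[] Δ:[((¬p0 → ¬p1) → (p1 → p3))=T] refutes=False
  v=0011: Γ:[] Δ:[((¬p0 → ¬p1) → (p1 → p3))=T] refutes=False
  v=0100: Γ:[] Δ:[((¬p0 → ¬p1) → (p1 → p3))=T] refutes=False
  v=0101: Γ:[] Δ:[((¬p0 → ¬p1) → (p1 → p3))=T] refutes=False
  v=0110: Γ:[] Δ:[((¬p0 → ¬p1) → (p1 → p3))=T] refutes=False
  v=0111: Γ:[] Δ:[((¬p0 → ¬p1) → (p1 → p3))=T] refutes=False
  v=1000: Γ:[] Δ:[((¬p0 → ¬p1) → (p1 → p3))=T] refutes=False
  v=1001: Γ:[] Δ:[((¬p0 → ¬p1) → (p1 → p3))=T] refutes=False
  v=1010: Γ:[] Δ:[((¬p0 → ¬p1) → (p1 → p3))=T] refutes=False
  v=1011: Γ:[] Δ:[((¬p0 → ¬p1) → (p1 → p3))=T] refutes=False
  v=1100: Γ:[] Δ:[((¬p0 → ¬p1) → (p1 → p3))=F] refutes=True  ← countermodel

Result: NO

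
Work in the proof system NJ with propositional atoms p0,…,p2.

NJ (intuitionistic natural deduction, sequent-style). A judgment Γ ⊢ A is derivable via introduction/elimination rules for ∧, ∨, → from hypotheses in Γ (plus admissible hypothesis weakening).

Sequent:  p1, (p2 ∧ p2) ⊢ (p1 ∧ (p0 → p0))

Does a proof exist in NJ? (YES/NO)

Derivation trace:
[Wk] p1, (p2 ∧ p2) ⊢ (p1 ∧ (p0 → p0))
  [∧I] p1 ⊢ (p1 ∧ (p0 → p0))
    [Ax] p1 ⊢ p1
    [→I]  ⊢ (p0 → p0)
      [Ax] p0 ⊢ p0

Result: YES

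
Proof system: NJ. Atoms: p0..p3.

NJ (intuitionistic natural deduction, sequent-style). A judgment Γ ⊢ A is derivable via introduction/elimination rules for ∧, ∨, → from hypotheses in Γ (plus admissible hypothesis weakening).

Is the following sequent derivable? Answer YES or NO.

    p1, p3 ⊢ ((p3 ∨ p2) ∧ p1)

Derivation (root first):
[∧I] p1, p3 ⊢ ((p3 ∨ p2) ∧ p1)
  [∨I₁] p3 ⊢ (p3 ∨ p2)
    [Ax] p3 ⊢ p3
  [Ax] p1 ⊢ p1

Result: YES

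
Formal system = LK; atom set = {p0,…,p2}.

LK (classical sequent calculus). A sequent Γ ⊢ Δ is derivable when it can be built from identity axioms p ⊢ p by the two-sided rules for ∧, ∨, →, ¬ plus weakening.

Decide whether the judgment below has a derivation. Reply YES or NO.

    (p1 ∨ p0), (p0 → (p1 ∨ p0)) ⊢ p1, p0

Derivation trace:
[→L] (p1 ∨ p0), (p0 → (p1 ∨ p0)) ⊢ p1, p0
  [∨L] (p1 ∨ p0) ⊢ p1, p0
    [Ax] p1 ⊢ p1
    [Ax] p0 ⊢ p0
  [∨L] (p1 ∨ p0) ⊢ p1, p0
    [Ax] p1 ⊢ p1
    [Ax] p0 ⊢ p0

Result: YES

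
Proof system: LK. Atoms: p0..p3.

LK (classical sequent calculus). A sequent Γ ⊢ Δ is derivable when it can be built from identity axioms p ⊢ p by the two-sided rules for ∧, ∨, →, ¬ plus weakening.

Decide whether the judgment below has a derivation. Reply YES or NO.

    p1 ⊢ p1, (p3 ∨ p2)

Derivation trace:
[∨R] p1 ⊢ p1, (p3 ∨ p2)
  [WR] p1 ⊢ p1, p2, p3
    [WR] p1 ⊢ p1, p2
      [Ax] p1 ⊢ p1

Result: YES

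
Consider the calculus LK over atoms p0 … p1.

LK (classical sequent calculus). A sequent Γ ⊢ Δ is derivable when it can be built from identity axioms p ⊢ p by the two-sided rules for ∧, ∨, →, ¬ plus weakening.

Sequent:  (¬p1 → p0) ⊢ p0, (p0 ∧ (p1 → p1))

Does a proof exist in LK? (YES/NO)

Search for a countermodel by truth-table:
  v=00: Γ:[(¬p1 → p0)=F] Δ:[p0=F, (p0 ∧ (p1 → p1))=F] refutes=False
  v=01: Γ:[(¬p1 → p0)=T] Δ:[p0=F, (p0 ∧ (p1 → p1))=F] refutes=True  ← countermodel

Result: NO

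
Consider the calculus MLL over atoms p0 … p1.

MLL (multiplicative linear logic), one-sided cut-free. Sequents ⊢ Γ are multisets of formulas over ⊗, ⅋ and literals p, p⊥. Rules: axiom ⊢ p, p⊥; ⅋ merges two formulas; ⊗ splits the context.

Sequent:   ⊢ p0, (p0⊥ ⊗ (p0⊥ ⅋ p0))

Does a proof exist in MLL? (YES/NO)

Derivation trace:
[⊗]  ⊢ p0, (p0⊥ ⊗ (p0⊥ ⅋ p0))
  [Ax]  ⊢ p0, p0⊥
  [⅋]  ⊢ (p0⊥ ⅋ p0)
    [Ax]  ⊢ p0, p0⊥

Result: YES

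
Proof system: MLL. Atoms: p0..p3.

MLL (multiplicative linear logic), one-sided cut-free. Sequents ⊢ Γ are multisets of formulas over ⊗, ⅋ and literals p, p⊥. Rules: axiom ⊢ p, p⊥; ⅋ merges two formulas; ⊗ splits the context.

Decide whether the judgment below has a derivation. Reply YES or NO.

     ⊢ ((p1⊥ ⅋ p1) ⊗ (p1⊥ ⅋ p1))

Proof tree:
[⊗]  ⊢ ((p1⊥ ⅋ p1) ⊗ (p1⊥ ⅋ p1))
  [⅋]  ⊢ (p1⊥ ⅋ p1)
    [Ax]  ⊢ p1, p1⊥
  [⅋]  ⊢ (p1⊥ ⅋ p1)
    [Ax]  ⊢ p1, p1⊥

Result: YES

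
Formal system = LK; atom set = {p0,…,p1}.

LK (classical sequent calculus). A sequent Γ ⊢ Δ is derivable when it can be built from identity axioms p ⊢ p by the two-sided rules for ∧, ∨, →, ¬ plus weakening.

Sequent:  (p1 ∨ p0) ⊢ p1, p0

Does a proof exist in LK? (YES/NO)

Derivation trace:
[∨L] (p1 ∨ p0) ⊢ p1, p0
  [WR] p1 ⊢ p1, p0
    [Ax] p1 ⊢ p1
  [Ax] p0 ⊢ p0

Result: YES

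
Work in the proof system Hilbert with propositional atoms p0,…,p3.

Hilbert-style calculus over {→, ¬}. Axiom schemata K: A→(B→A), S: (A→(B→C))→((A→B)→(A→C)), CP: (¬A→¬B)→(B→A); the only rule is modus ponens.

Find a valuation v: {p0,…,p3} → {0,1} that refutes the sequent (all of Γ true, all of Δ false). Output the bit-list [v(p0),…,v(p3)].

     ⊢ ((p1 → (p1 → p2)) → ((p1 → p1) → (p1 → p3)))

Enumerate valuations to refute Γ ⊢ Δ:
  v=0000: Γ:[] Δ:[((p1 → (p1 → p2)) → ((p1 → p1) → (p1 → p3)))=T] refutes=False
  v=0001: Γ:[] Δ:[((p1 → (p1 → p2)) → ((p1 → p1) → (p1 → p3)))=T] refutes=False
  v=0010: Γ:[] Δ:[((p1 → (p1 → p2)) → ((p1 → p1) → (p1 → p3)))=T] refutes=False
  v=0011: Γ:[] Δ:[((p1 → (p1 → p2)) → ((p1 → p1) → (p1 → p3)))=T] refutes=False
  v=0100: Γ:[] Δ:[((p1 → (p1 → p2)) → ((p1 → p1) → (p1 → p3)))=T] refutes=False
  v=0101: Γ:[] Δ:[((p1 → (p1 → p2)) → ((p1 → p1) → (p1 → p3)))=T] refutes=False
  v=0110: Γ:[] Δ:[((p1 → (p1 → p2)) → ((p1 → p1) → (p1 → p3)))=F] refutes=True  ← countermodel

Result: [0, 1, 1, 0]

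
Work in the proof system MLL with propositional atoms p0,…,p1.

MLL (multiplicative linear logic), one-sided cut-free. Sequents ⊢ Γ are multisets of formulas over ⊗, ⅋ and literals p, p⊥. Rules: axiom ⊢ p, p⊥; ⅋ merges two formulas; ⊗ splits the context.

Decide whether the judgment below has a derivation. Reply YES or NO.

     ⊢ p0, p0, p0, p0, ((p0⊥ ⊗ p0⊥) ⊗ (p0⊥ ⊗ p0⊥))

Derivation trace:
[⊗]  ⊢ p0, p0, p0, p0, ((p0⊥ ⊗ p0⊥) ⊗ (p0⊥ ⊗ p0⊥))
  [⊗]  ⊢ p0, p0, (p0⊥ ⊗ p0⊥)
    [Ax]  ⊢ p0, p0⊥
    [Ax]  ⊢ p0, p0⊥
  [⊗]  ⊢ p0, p0, (p0⊥ ⊗ p0⊥)
    [Ax]  ⊢ p0, p0⊥
    [Ax]  ⊢ p0, p0⊥

Result: YES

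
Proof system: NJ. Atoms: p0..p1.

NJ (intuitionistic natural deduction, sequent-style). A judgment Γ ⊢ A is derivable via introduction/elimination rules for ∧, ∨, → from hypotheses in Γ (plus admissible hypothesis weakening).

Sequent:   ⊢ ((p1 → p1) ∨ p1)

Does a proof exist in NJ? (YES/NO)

Proof tree:
[∨I₁]  ⊢ ((p1 → p1) ∨ p1)
  [→I]  ⊢ (p1 → p1)
    [Ax] p1 ⊢ p1

Result: YES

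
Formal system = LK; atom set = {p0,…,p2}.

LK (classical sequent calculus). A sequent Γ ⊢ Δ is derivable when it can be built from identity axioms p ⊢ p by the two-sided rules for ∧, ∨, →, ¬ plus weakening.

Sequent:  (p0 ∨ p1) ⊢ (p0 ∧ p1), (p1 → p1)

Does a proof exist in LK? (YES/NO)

Derivation trace:
[→R] (p0 ∨ p1) ⊢ (p0 ∧ p1), (p1 → p1)
  [∧R] p1, (p0 ∨ p1) ⊢ p1, (p0 ∧ p1)
    [∨L] (p0 ∨ p1) ⊢ p1, p0
      [Ax] p0 ⊢ p0
      [Ax] p1 ⊢ p1
    [Ax] p1 ⊢ p1

Result: YES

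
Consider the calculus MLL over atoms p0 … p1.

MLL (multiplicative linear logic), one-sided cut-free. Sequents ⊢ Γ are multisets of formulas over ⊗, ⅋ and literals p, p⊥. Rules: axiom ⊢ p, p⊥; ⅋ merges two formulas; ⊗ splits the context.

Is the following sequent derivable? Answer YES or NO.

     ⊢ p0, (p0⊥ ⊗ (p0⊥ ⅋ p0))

Derivation (root first):
[⊗]  ⊢ p0, (p0⊥ ⊗ (p0⊥ ⅋ p0))
  [Ax]  ⊢ p0, p0⊥
  [⅋]  ⊢ (p0⊥ ⅋ p0)
    [Ax]  ⊢ p0, p0⊥

Result: YES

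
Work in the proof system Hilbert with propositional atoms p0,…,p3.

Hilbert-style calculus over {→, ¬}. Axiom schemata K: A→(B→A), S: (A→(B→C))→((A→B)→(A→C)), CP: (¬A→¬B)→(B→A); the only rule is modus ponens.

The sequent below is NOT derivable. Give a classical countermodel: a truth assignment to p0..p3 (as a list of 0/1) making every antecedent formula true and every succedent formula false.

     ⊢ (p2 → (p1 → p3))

Enumerate valuations to refute Γ ⊢ Δ:
  v=0000: Γ:[] Δ:[(p2 → (p1 → p3))=T] refutes=False
  v=0001: Γ:[] Δ:[(p2 → (p1 → p3))=T] refutes=False
  v=0010: Γ:[] Δ:[(p2 → (p1 → p3))=T] refutes=False
  v=0011: Γ:[] Δ:[(p2 → (p1 → p3))=T] refutes=False
  v=0100: Γ:[] Δ:[(p2 → (p1 → p3))=T] refutes=False
  v=0101: Γ:[] Δ:[(p2 → (p1 → p3))=T] refutes=False
  v=0110: Γ:[] Δ:[(p2 → (p1 → p3))=F] refutes=True  ← countermodel

Result: [0, 1, 1, 0]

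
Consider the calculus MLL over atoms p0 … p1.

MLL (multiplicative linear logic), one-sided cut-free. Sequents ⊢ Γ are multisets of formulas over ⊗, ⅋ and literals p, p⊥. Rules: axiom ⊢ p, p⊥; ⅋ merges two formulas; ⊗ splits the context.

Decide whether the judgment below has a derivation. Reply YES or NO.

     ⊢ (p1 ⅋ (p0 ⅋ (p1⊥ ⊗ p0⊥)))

Proof tree:
[⅋]  ⊢ (p1 ⅋ (p0 ⅋ (p1⊥ ⊗ p0⊥)))
  [⅋]  ⊢ p1, (p0 ⅋ (p1⊥ ⊗ p0⊥))
    [⊗]  ⊢ p1, p0, (p1⊥ ⊗ p0⊥)
      [Ax]  ⊢ p1, p1⊥
      [Ax]  ⊢ p0, p0⊥

Result: YES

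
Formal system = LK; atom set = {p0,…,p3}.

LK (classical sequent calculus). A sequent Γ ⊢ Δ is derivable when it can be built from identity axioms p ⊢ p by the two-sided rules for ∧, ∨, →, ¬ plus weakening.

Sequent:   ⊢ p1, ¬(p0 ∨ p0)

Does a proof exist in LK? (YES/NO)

Enumerate valuations to refute Γ ⊢ Δ:
  v=0000: Γ:[] Δ:[p1=F, ¬(p0 ∨ p0)=T] refutes=False
  v=0001: Γ:[] Δ:[p1=F, ¬(p0 ∨ p0)=T] refutes=False
  v=0010: Γ:[] Δ:[p1=F, ¬(p0 ∨ p0)=T] refutes=False
  v=0011: Γ:[] Δ:[p1=F, ¬(p0 ∨ p0)=T] refutes=False
  v=0100: Γ:[] Δ:[p1=T, ¬(p0 ∨ p0)=T] refutes=False
  v=0101: Γ:[] Δ:[p1=T, ¬(p0 ∨ p0)=T] refutes=False
  v=0110: Γ:[] Δ:[p1=T, ¬(p0 ∨ p0)=T] refutes=False
  v=0111: Γ:[] Δ:[p1=T, ¬(p0 ∨ p0)=T] refutes=False
  v=1000: Γ:[] Δ:[p1=F, ¬(p0 ∨ p0)=F] refutes=True  ← countermodel

Result: NO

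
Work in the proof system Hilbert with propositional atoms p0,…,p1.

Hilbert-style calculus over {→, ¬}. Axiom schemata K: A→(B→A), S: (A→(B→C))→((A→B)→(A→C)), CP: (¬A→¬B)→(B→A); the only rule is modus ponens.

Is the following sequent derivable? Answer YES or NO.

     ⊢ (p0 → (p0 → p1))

Truth-table refutation:
  v=00: Γ:[] Δ:[(p0 → (p0 → p1))=T] refutes=False
  v=01: Γ:[] Δ:[(p0 → (p0 → p1))=T] refutes=False
  v=10: Γ:[] Δ:[(p0 → (p0 → p1))=F] refutes=True  ← countermodel

Result: NO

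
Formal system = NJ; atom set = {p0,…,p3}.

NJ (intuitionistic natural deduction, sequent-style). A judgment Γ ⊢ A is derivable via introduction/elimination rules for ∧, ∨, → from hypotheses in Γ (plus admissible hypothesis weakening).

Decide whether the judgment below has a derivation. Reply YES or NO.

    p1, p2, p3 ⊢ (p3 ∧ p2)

Derivation trace:
[∧I] p1, p2, p3 ⊢ (p3 ∧ p2)
  [Wk] p3, p3 ⊢ p3
    [Ax] p3 ⊢ p3
  [Wk] p2, p1 ⊢ p2
    [Ax] p2 ⊢ p2

Result: YES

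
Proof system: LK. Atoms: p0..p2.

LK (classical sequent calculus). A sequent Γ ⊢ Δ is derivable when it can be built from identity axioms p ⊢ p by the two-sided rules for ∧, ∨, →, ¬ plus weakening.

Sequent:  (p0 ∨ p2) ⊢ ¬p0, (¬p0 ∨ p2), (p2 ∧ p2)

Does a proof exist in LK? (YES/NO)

Enumerate valuations to refute Γ ⊢ Δ:
  v=000: Γ:[(p0 ∨ p2)=F] Δ:[¬p0=T, (¬p0 ∨ p2)=T, (p2 ∧ p2)=F] refutes=False
  v=001: Γ:[(p0 ∨ p2)=T] Δ:[¬p0=T, (¬p0 ∨ p2)=T, (p2 ∧ p2)=T] refutes=False
  v=010: Γ:[(p0 ∨ p2)=F] Δ:[¬p0=T, (¬p0 ∨ p2)=T, (p2 ∧ p2)=F] refutes=False
  v=011: Γ:[(p0 ∨ p2)=T] Δ:[¬p0=T, (¬p0 ∨ p2)=T, (p2 ∧ p2)=T] refutes=False
  v=100: Γ:[(p0 ∨ p2)=T] Δ:[¬p0=F, (¬p0 ∨ p2)=F, (p2 ∧ p2)=F] refutes=True  ← countermodel

Result: NO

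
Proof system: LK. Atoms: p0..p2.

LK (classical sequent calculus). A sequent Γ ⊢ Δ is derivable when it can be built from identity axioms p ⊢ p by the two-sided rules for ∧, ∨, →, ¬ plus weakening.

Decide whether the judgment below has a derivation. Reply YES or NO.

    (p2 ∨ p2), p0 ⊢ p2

Derivation (root first):
[WL] (p2 ∨ p2), p0 ⊢ p2
  [∨L] (p2 ∨ p2) ⊢ p2
    [Ax] p2 ⊢ p2
    [Ax] p2 ⊢ p2

Result: YES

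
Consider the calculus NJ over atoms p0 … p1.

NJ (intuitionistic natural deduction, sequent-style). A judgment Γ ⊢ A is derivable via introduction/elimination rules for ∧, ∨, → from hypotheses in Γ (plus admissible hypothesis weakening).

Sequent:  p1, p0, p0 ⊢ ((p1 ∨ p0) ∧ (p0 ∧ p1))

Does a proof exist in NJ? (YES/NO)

Derivation (root first):
[Wk] p1, p0, p0 ⊢ ((p1 ∨ p0) ∧ (p0 ∧ p1))
  [∧I] p1, p0 ⊢ ((p1 ∨ p0) ∧ (p0 ∧ p1))
    [∨I₂] p0 ⊢ (p1 ∨ p0)
      [Ax] p0 ⊢ p0
    [∧I] p1, p0 ⊢ (p0 ∧ p1)
      [Ax] p0 ⊢ p0
      [Ax] p1 ⊢ p1

Result: YES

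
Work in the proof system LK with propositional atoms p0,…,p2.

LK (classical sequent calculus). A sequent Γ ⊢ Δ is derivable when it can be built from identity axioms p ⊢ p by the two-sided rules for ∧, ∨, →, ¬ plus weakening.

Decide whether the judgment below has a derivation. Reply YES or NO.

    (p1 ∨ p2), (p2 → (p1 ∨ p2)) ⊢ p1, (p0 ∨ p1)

Search for a countermodel by truth-table:
  v=000: Γ:[(p1 ∨ p2)=F, (p2 → (p1 ∨ p2))=T] Δ:[p1=F, (p0 ∨ p1)=F] refutes=False
  v=001: Γ:[(p1 ∨ p2)=T, (p2 → (p1 ∨ p2))=T] Δ:[p1=F, (p0 ∨ p1)=F] refutes=True  ← countermodel

Result: NO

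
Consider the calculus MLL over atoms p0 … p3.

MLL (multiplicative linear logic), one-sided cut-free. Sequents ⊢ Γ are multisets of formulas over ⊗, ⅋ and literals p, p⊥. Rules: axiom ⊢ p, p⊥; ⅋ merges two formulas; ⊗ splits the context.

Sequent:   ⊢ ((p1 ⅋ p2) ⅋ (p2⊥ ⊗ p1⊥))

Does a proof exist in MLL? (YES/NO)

Derivation (root first):
[⅋]  ⊢ ((p1 ⅋ p2) ⅋ (p2⊥ ⊗ p1⊥))
  [⅋]  ⊢ (p2⊥ ⊗ p1⊥), (p1 ⅋ p2)
    [⊗]  ⊢ p2, p1, (p2⊥ ⊗ p1⊥)
      [Ax]  ⊢ p2, p2⊥
      [Ax]  ⊢ p1, p1⊥

Result: YES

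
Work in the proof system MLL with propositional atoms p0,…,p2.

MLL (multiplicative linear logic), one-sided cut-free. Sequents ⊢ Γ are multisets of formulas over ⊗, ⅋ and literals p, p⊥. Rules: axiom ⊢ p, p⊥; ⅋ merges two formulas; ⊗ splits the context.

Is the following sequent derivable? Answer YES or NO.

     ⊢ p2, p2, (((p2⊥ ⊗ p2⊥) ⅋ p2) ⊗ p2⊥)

Proof tree:
[⊗]  ⊢ p2, p2, (((p2⊥ ⊗ p2⊥) ⅋ p2) ⊗ p2⊥)
  [⅋]  ⊢ p2, ((p2⊥ ⊗ p2⊥) ⅋ p2)
    [⊗]  ⊢ p2, p2, (p2⊥ ⊗ p2⊥)
      [Ax]  ⊢ p2, p2⊥
      [Ax]  ⊢ p2, p2⊥
  [Ax]  ⊢ p2, p2⊥

Result: YES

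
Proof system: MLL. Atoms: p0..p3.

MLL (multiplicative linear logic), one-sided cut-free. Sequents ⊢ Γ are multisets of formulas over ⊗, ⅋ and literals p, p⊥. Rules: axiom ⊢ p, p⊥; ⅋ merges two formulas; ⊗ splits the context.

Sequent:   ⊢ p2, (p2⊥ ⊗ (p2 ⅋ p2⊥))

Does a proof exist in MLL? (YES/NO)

Derivation (root first):
[⊗]  ⊢ p2, (p2⊥ ⊗ (p2 ⅋ p2⊥))
  [Ax]  ⊢ p2, p2⊥
  [⅋]  ⊢ (p2 ⅋ p2⊥)
    [Ax]  ⊢ p2, p2⊥

Result: YES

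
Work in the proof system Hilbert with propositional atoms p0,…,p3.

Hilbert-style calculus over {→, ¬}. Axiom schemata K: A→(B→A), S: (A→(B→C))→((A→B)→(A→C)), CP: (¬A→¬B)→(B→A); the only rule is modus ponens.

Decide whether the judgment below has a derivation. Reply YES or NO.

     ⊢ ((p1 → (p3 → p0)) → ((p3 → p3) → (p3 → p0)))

Search for a countermodel by truth-table:
  v=0000: Γ:[] Δ:[((p1 → (p3 → p0)) → ((p3 → p3) → (p3 → p0)))=T] refutes=False
  v=0001: Γ:[] Δ:[((p1 → (p3 → p0)) → ((p3 → p3) → (p3 → p0)))=F] refutes=True  ← countermodel

Result: NO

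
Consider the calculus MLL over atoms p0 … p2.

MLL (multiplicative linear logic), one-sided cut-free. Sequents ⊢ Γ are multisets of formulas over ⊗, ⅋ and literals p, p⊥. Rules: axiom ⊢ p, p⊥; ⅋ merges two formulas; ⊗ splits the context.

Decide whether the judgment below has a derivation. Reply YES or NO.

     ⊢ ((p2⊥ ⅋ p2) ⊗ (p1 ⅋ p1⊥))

Proof tree:
[⊗]  ⊢ ((p2⊥ ⅋ p2) ⊗ (p1 ⅋ p1⊥))
  [⅋]  ⊢ (p2⊥ ⅋ p2)
    [Ax]  ⊢ p2, p2⊥
  [⅋]  ⊢ (p1 ⅋ p1⊥)
    [Ax]  ⊢ p1, p1⊥

Result: YES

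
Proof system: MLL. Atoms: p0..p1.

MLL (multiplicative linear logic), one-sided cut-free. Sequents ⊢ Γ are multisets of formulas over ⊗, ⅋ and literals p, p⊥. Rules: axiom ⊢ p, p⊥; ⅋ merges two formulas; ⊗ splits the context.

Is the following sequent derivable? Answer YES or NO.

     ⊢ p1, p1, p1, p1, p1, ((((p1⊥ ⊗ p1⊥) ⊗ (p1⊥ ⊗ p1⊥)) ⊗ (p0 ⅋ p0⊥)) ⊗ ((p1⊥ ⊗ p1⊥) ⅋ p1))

Proof tree:
[⊗]  ⊢ p1, p1, p1, p1, p1, ((((p1⊥ ⊗ p1⊥) ⊗ (p1⊥ ⊗ p1⊥)) ⊗ (p0 ⅋ p0⊥)) ⊗ ((p1⊥ ⊗ p1⊥) ⅋ p1))
  [⊗]  ⊢ p1, p1, p1, p1, (((p1⊥ ⊗ p1⊥) ⊗ (p1⊥ ⊗ p1⊥)) ⊗ (p0 ⅋ p0⊥))
    [⊗]  ⊢ p1, p1, p1, p1, ((p1⊥ ⊗ p1⊥) ⊗ (p1⊥ ⊗ p1⊥))
      [⊗]  ⊢ p1, p1, (p1⊥ ⊗ p1⊥)
        [Ax]  ⊢ p1, p1⊥
        [Ax]  ⊢ p1, p1⊥
      [⊗]  ⊢ p1, p1, (p1⊥ ⊗ p1⊥)
        [Ax]  ⊢ p1, p1⊥
        [Ax]  ⊢ p1, p1⊥
    [⅋]  ⊢ (p0 ⅋ p0⊥)
      [Ax]  ⊢ p0, p0⊥
  [⅋]  ⊢ p1, ((p1⊥ ⊗ p1⊥) ⅋ p1)
    [⊗]  ⊢ p1, p1, (p1⊥ ⊗ p1⊥)
      [Ax]  ⊢ p1, p1⊥
      [Ax]  ⊢ p1, p1⊥

Result: YES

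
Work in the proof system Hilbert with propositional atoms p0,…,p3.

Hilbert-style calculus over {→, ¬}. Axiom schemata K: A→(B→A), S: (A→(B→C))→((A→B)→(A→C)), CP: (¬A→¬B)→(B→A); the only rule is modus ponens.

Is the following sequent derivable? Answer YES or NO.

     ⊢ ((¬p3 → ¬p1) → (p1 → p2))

Truth-table refutation:
  v=0000: Γ:[] Δ:[((¬p3 → ¬p1) → (p1 → p2))=T] refutes=False
  v=0001: Γ:[] Δ:[((¬p3 → ¬p1) → (p1 → p2))=T] refutes=False
  v=0010: Γ:[] Δ:[((¬p3 → ¬p1) → (p1 → p2))=T] refutes=False
  v=0011: Γ:[] Δ:[((¬p3 → ¬p1) → (p1 → p2))=T] refutes=False
  v=0100: Γ:[] Δ:[((¬p3 → ¬p1) → (p1 → p2))=T] refutes=False
  v=0101: Γ:[] Δ:[((¬p3 → ¬p1) → (p1 → p2))=F] refutes=True  ← countermodel

Result: NO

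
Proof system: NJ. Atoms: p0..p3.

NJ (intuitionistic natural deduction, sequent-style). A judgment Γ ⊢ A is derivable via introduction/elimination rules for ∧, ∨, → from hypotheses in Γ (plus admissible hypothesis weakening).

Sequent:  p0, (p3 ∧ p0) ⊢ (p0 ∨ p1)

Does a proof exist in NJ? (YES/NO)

Derivation (root first):
[Wk] p0, (p3 ∧ p0) ⊢ (p0 ∨ p1)
  [∨I₁] p0 ⊢ (p0 ∨ p1)
    [Ax] p0 ⊢ p0

Result: YES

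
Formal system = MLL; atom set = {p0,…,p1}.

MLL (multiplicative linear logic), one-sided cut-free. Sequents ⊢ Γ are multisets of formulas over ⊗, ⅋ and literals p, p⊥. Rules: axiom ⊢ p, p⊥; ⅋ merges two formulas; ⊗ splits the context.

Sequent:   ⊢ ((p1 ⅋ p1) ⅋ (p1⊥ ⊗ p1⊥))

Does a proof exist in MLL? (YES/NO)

Proof tree:
[⅋]  ⊢ ((p1 ⅋ p1) ⅋ (p1⊥ ⊗ p1⊥))
  [⅋]  ⊢ (p1⊥ ⊗ p1⊥), (p1 ⅋ p1)
    [⊗]  ⊢ p1, p1, (p1⊥ ⊗ p1⊥)
      [Ax]  ⊢ p1, p1⊥
      [Ax]  ⊢ p1, p1⊥

Result: YES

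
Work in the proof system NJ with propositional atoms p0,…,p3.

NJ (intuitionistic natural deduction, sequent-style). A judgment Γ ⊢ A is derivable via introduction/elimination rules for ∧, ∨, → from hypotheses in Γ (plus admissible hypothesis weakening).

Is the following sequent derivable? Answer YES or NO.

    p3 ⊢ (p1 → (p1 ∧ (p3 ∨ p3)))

Proof tree:
[→I] p3 ⊢ (p1 → (p1 ∧ (p3 ∨ p3)))
  [∧I] p1, p3 ⊢ (p1 ∧ (p3 ∨ p3))
    [Wk] p1, p1 ⊢ p1
      [Ax] p1 ⊢ p1
    [∨I₁] p3 ⊢ (p3 ∨ p3)
      [Ax] p3 ⊢ p3

Result: YES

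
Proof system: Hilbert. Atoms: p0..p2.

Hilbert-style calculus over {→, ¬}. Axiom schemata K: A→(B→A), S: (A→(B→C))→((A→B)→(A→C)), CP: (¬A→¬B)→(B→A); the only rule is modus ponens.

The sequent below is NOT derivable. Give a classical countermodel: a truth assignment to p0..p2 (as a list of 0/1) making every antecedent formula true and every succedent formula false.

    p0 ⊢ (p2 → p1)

Search for a countermodel by truth-table:
  v=000: Γ:[p0=F] Δ:[(p2 → p1)=T] refutes=False
  v=001: Γ:[p0=F] Δ:[(p2 → p1)=F] refutes=False
  v=010: Γ:[p0=F] Δ:[(p2 → p1)=T] refutes=False
  v=011: Γ:[p0=F] Δ:[(p2 → p1)=T] refutes=False
  v=100: Γ:[p0=T] Δ:[(p2 → p1)=T] refutes=False
  v=101: Γ:[p0=T] Δ:[(p2 → p1)=F] refutes=True  ← countermodel

Result: [1, 0, 1]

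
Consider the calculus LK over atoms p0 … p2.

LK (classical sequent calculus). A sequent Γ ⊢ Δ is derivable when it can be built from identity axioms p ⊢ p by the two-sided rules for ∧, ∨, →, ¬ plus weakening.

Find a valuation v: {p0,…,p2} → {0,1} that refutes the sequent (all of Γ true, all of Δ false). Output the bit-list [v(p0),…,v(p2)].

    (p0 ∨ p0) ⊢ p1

Search for a countermodel by truth-table:
  v=000: Γ:[(p0 ∨ p0)=F] Δ:[p1=F] refutes=False
  v=001: Γ:[(p0 ∨ p0)=F] Δ:[p1=F] refutes=False
  v=010: Γ:[(p0 ∨ p0)=F] Δ:[p1=T] refutes=False
  v=011: Γ:[(p0 ∨ p0)=F] Δ:[p1=T] refutes=False
  v=100: Γ:[(p0 ∨ p0)=T] Δ:[p1=F] refutes=True  ← countermodel

Result: [1, 0, 0]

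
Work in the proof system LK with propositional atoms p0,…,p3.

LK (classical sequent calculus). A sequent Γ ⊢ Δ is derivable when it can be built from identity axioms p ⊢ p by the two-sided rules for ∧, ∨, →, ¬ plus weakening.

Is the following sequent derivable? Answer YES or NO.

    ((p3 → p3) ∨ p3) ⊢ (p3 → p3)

Derivation (root first):
[→R] ((p3 → p3) ∨ p3) ⊢ (p3 → p3)
  [∨L] p3, ((p3 → p3) ∨ p3) ⊢ p3
    [→L] p3, (p3 → p3) ⊢ p3
      [Ax] p3 ⊢ p3
      [Ax] p3 ⊢ p3
    [Ax] p3 ⊢ p3

Result: YES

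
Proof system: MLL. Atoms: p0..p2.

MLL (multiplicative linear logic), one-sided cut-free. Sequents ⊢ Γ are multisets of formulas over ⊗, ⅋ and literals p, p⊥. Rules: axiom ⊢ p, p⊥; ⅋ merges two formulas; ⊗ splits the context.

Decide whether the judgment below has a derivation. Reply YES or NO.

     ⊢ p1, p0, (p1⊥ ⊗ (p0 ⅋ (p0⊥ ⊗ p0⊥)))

Derivation (root first):
[⊗]  ⊢ p1, p0, (p1⊥ ⊗ (p0 ⅋ (p0⊥ ⊗ p0⊥)))
  [Ax]  ⊢ p1, p1⊥
  [⅋]  ⊢ p0, (p0 ⅋ (p0⊥ ⊗ p0⊥))
    [⊗]  ⊢ p0, p0, (p0⊥ ⊗ p0⊥)
      [Ax]  ⊢ p0, p0⊥
      [Ax]  ⊢ p0, p0⊥

Result: YES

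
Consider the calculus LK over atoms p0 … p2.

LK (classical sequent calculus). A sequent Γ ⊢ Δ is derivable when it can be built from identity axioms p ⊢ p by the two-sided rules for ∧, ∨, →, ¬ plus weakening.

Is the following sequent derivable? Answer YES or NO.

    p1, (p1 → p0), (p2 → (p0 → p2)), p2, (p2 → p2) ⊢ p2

Proof tree:
[→L] p1, (p1 → p0), (p2 → (p0 → p2)), p2, (p2 → p2) ⊢ p2
  [→L] p1, p2, (p1 → p0), (p2 → (p0 → p2)) ⊢ p2
    [WL] p2, p2 ⊢ p2
      [Ax] p2 ⊢ p2
    [→L] p1, (p1 → p0), (p0 → p2) ⊢ p2
      [→L] p1, (p1 → p0) ⊢ p0
        [Ax] p1 ⊢ p1
        [Ax] p0 ⊢ p0
      [Ax] p2 ⊢ p2
  [WL] p2, p2 ⊢ p2
    [Ax] p2 ⊢ p2

Result: YES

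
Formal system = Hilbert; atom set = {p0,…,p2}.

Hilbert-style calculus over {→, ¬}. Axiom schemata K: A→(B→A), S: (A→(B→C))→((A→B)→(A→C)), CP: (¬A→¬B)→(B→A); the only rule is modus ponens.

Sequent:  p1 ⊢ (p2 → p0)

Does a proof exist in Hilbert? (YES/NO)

Search for a countermodel by truth-table:
  v=000: Γ:[p1=F] Δ:[(p2 → p0)=T] refutes=False
  v=001: Γ:[p1=F] Δ:[(p2 → p0)=F] refutes=False
  v=010: Γ:[p1=T] Δ:[(p2 → p0)=T] refutes=False
  v=011: Γ:[p1=T] Δ:[(p2 → p0)=F] refutes=True  ← countermodel

Result: NO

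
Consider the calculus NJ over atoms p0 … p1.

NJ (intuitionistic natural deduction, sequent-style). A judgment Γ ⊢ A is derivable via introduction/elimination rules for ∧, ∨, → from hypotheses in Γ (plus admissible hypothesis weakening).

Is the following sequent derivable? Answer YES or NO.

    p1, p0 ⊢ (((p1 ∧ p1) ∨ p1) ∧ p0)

Derivation trace:
[∧I] p1, p0 ⊢ (((p1 ∧ p1) ∨ p1) ∧ p0)
  [∨I₁] p1 ⊢ ((p1 ∧ p1) ∨ p1)
    [∧I] p1 ⊢ (p1 ∧ p1)
      [Ax] p1 ⊢ p1
      [Ax] p1 ⊢ p1
  [Ax] p0 ⊢ p0

Result: YES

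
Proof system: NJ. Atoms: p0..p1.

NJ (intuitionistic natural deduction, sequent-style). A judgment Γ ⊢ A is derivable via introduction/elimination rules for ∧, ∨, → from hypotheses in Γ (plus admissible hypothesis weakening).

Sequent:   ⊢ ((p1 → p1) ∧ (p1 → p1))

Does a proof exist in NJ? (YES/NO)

Derivation (root first):
[∧I]  ⊢ ((p1 → p1) ∧ (p1 → p1))
  [→I]  ⊢ (p1 → p1)
    [Ax] p1 ⊢ p1
  [→I]  ⊢ (p1 → p1)
    [Ax] p1 ⊢ p1

Result: YES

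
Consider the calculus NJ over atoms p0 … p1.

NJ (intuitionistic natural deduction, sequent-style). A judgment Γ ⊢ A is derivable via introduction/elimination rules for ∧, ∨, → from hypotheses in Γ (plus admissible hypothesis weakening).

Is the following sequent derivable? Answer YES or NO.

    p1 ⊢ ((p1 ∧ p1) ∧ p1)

Derivation (root first):
[∧I] p1 ⊢ ((p1 ∧ p1) ∧ p1)
  [∧I] p1 ⊢ (p1 ∧ p1)
    [Ax] p1 ⊢ p1
    [Ax] p1 ⊢ p1
  [Ax] p1 ⊢ p1

Result: YES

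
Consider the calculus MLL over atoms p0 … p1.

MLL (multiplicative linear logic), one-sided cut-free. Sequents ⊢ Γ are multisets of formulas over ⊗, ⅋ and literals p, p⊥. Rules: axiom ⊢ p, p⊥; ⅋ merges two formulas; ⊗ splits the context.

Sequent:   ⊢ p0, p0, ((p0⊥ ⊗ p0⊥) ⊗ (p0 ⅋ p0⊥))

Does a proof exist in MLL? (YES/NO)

Proof tree:
[⊗]  ⊢ p0, p0, ((p0⊥ ⊗ p0⊥) ⊗ (p0 ⅋ p0⊥))
  [⊗]  ⊢ p0, p0, (p0⊥ ⊗ p0⊥)
    [Ax]  ⊢ p0, p0⊥
    [Ax]  ⊢ p0, p0⊥
  [⅋]  ⊢ (p0 ⅋ p0⊥)
    [Ax]  ⊢ p0, p0⊥

Result: YES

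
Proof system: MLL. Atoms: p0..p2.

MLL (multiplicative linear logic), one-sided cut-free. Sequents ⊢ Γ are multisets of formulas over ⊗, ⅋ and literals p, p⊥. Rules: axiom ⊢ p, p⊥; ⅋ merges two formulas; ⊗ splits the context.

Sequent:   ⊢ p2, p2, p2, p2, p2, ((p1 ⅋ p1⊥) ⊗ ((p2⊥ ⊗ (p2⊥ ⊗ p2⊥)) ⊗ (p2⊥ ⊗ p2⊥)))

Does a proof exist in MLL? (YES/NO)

Derivation (root first):
[⊗]  ⊢ p2, p2, p2, p2, p2, ((p1 ⅋ p1⊥) ⊗ ((p2⊥ ⊗ (p2⊥ ⊗ p2⊥)) ⊗ (p2⊥ ⊗ p2⊥)))
  [⅋]  ⊢ (p1 ⅋ p1⊥)
    [Ax]  ⊢ p1, p1⊥
  [⊗]  ⊢ p2, p2, p2, p2, p2, ((p2⊥ ⊗ (p2⊥ ⊗ p2⊥)) ⊗ (p2⊥ ⊗ p2⊥))
    [⊗]  ⊢ p2, p2, p2, (p2⊥ ⊗ (p2⊥ ⊗ p2⊥))
      [Ax]  ⊢ p2, p2⊥
      [⊗]  ⊢ p2, p2, (p2⊥ ⊗ p2⊥)
        [Ax]  ⊢ p2, p2⊥
        [Ax]  ⊢ p2, p2⊥
    [⊗]  ⊢ p2, p2, (p2⊥ ⊗ p2⊥)
      [Ax]  ⊢ p2, p2⊥
      [Ax]  ⊢ p2, p2⊥

Result: YES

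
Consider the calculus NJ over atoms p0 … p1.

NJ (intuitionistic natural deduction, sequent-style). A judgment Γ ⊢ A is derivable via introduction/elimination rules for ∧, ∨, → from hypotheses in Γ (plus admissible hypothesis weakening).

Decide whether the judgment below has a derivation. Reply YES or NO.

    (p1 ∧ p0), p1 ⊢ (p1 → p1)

Derivation (root first):
[Wk] (p1 ∧ p0), p1 ⊢ (p1 → p1)
  [→I] (p1 ∧ p0) ⊢ (p1 → p1)
    [Wk] p1, (p1 ∧ p0) ⊢ p1
      [Ax] p1 ⊢ p1

Result: YES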